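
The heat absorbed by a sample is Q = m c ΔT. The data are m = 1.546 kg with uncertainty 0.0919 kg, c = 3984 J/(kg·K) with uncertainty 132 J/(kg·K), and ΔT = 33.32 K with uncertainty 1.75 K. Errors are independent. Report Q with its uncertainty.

205200 ± 17600 J

Since Q is a product/quotient, work with relative uncertainties:
  (1·δm/m)² = (1×0.0594)² = 0.00353;  (1·δc/c)² = (1×0.0331)² = 0.00110;  (1·δΔT/ΔT)² = (1×0.0525)² = 0.00276
δQ/Q = √(0.00739) = 0.0860
Q = 205200 J, so δQ = 0.0860 × 205200 = 17600 J.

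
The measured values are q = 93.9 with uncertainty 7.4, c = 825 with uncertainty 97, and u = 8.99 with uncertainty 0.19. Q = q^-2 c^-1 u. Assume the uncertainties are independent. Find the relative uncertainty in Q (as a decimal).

0.198

Since Q is a product/quotient, work with relative uncertainties:
  (-2·δq/q)² = (-2×0.0788)² = 0.0248;  (-1·δc/c)² = (-1×0.118)² = 0.0138;  (1·δu/u)² = (1×0.0211)² = 0.000447
δQ/Q = √(0.0391) = 0.198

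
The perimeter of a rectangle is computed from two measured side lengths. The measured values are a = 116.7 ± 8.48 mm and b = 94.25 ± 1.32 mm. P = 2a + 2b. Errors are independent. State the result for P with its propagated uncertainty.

Absolute uncertainties add in quadrature for a linear combination:
  (2·δa)² = 288;  (2·δb)² = 6.97
δP = √(295) = 17.2 mm
P = 421.9 mm.

421.9 ± 17.2 mm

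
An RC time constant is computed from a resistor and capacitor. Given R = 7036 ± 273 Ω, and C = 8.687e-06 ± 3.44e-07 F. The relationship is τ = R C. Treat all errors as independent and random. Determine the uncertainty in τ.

0.00339 s

Products/powers → add relative errors in quadrature, weighted by exponent:
  (1·δR/R)² = (1×0.0388)² = 0.00151;  (1·δC/C)² = (1×0.0396)² = 0.00157
δτ/τ = √(0.00307) = 0.0554
τ = 0.06112 s, so δτ = 0.0554 × 0.06112 = 0.00339 s.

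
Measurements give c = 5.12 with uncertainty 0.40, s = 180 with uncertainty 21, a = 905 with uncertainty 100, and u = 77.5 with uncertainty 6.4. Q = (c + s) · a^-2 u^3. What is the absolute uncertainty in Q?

Let w = c + s = 185. δw = √(δc² + δs²) = √(0.160 + 441) = 21.0, so δw/w = 0.113.
Q is then a monomial in w, a, u:
δQ/Q = √((δw/w)² + (-2·δa/a)² + (3·δu/u)²) = √(0.0129 + 0.0488 + 0.0614) = 0.351
Q = 105, so δQ = 0.351 × 105 = 36.9.

36.9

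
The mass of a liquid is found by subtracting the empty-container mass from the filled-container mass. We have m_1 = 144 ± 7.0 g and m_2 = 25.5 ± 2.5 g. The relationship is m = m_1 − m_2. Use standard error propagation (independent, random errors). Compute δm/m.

m is a linear combination, so absolute uncertainties add in quadrature:
  (δm_1)² = 49.0;  (δm_2)² = 6.25
δm = √(55.2) = 7.43 g
m = 118 g, so δm/m = 7.43/118 = 0.0627.

0.0627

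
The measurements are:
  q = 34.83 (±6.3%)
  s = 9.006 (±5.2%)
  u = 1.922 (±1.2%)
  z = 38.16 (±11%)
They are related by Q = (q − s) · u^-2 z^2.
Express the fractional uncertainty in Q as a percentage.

Let w = q − s = 25.82. δw = √(δq² + δs²) = √(4.81 + 0.219) = 2.24, so δw/w = 0.0869.
Q is then a monomial in w, u, z:
δQ/Q = √((δw/w)² + (-2·δu/u)² + (2·δz/z)²) = √(0.00755 + 0.000576 + 0.0484) = 0.238

23.8%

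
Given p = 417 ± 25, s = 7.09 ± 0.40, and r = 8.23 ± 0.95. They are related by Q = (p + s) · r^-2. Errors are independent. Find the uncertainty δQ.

1.49

Let u = p + s = 424. δu = √(δp² + δs²) = √(625 + 0.160) = 25.0, so δu/u = 0.0590.
Q is then a monomial in u, r:
δQ/Q = √((δu/u)² + (-2·δr/r)²) = √(0.00348 + 0.0533) = 0.238
Q = 6.26, so δQ = 0.238 × 6.26 = 1.49.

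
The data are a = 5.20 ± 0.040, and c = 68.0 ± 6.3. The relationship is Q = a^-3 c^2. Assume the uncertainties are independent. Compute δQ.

6.14

Since Q is a product/quotient, work with relative uncertainties:
  (-3·δa/a)² = (-3×0.00769)² = 0.000533;  (2·δc/c)² = (2×0.0926)² = 0.0343
δQ/Q = √(0.0349) = 0.187
Q = 32.9, so δQ = 0.187 × 32.9 = 6.14.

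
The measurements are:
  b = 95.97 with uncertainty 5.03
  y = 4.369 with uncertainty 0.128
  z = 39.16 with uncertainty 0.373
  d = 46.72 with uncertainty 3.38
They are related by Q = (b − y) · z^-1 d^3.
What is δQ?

53500

Let u = b − y = 91.60. δu = √(δb² + δy²) = √(25.3 + 0.0164) = 5.03, so δu/u = 0.0549.
Q is then a monomial in u, z, d:
δQ/Q = √((δu/u)² + (-1·δz/z)² + (3·δd/d)²) = √(0.00302 + 9.07e-05 + 0.0471) = 0.224
Q = 238500, so δQ = 0.224 × 238500 = 53500.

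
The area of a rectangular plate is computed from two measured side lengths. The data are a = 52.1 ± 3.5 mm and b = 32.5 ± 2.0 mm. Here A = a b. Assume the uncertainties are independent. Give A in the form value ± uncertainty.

1690 ± 154 mm^2

Since A is a product/quotient, work with relative uncertainties:
  (1·δa/a)² = (1×0.0672)² = 0.00451;  (1·δb/b)² = (1×0.0615)² = 0.00379
δA/A = √(0.00830) = 0.0911
A = 1690 mm^2, so δA = 0.0911 × 1690 = 154 mm^2.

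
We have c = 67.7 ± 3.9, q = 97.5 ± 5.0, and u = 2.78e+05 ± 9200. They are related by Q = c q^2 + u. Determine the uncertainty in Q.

Let p = c·q^2 = 6.44e+05. δp/p = √((1·δc/c)² + (2·δq/q)²) = √(0.00332 + 0.0105) = 0.118, so δp = 75700.
Q = p + u: δQ = √(δp² + δu²) = √(5.73e+09 + 8.46e+07) = 76300

76300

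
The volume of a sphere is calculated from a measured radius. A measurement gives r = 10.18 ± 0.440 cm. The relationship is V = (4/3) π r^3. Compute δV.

573 cm^3

V ∝ r^3, so δV/V = |3| · δr/r = 3 × 0.0432 = 0.130.
V = 4419 cm^3, so δV = 0.130 × 4419 = 573 cm^3.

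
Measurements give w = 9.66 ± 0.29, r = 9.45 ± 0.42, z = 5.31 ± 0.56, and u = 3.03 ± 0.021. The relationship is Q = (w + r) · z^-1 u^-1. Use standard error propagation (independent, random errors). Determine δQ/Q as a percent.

10.9%

Let h = w + r = 19.1. δh = √(δw² + δr²) = √(0.0841 + 0.176) = 0.510, so δh/h = 0.0267.
Q is then a monomial in h, z, u:
δQ/Q = √((δh/h)² + (-1·δz/z)² + (-1·δu/u)²) = √(0.000713 + 0.0111 + 4.8e-05) = 0.109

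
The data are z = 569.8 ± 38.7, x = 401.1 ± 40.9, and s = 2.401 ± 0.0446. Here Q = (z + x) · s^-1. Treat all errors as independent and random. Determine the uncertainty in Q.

24.6

Let u = z + x = 970.9. δu = √(δz² + δx²) = √(1500 + 1670) = 56.3, so δu/u = 0.0580.
Q is then a monomial in u, s:
δQ/Q = √((δu/u)² + (-1·δs/s)²) = √(0.00336 + 0.000345) = 0.0609
Q = 404.4, so δQ = 0.0609 × 404.4 = 24.6.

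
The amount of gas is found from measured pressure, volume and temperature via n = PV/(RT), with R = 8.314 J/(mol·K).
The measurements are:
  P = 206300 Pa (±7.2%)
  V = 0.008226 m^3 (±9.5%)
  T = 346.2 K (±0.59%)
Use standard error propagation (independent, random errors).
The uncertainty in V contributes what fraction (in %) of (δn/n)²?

63.4%

(δn/n)² = (1·δP/P)² + (1·δV/V)² + (-1·δT/T)²
  P term: (1×0.0720)² = 0.00518
  V term: (1×0.0950)² = 0.00903
  T term: (-1×0.00590)² = 3.48e-05
Total = 0.0142. Share from V = 0.00903/0.0142 = 0.634.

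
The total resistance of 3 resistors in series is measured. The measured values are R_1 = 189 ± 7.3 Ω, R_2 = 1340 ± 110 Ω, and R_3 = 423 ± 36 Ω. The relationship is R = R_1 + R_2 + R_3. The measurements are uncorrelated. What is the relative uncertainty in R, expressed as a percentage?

5.94%

Each term contributes (cᵢ δxᵢ)² to (δR)²:
  (δR_1)² = 53.3;  (δR_2)² = 12100;  (δR_3)² = 1300
δR = √(13400) = 116 Ω
R = 1950 Ω, so δR/R = 116/1950 = 0.0594.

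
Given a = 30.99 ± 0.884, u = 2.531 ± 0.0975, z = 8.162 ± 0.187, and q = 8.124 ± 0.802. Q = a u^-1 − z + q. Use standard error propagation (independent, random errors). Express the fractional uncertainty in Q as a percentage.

Let p = a·u^-1 = 12.24. δp/p = √((1·δa/a)² + (-1·δu/u)²) = √(0.000814 + 0.00148) = 0.0479, so δp = 0.587.
Q = p − z + q: δQ = √(δp² + δz² + δq²) = √(0.344 + 0.0350 + 0.643) = 1.01
Q = 12.21, so δQ/Q = 1.01/12.21 = 0.0828.

8.28%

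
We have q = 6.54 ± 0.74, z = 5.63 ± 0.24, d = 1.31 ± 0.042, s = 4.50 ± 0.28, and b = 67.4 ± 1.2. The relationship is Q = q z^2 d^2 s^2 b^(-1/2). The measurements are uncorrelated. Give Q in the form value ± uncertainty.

Q is a product of powers, so relative uncertainties combine in quadrature:
  (1·δq/q)² = (1×0.113)² = 0.0128;  (2·δz/z)² = (2×0.0426)² = 0.00727;  (2·δd/d)² = (2×0.0321)² = 0.00411;  (2·δs/s)² = (2×0.0622)² = 0.0155;  (−½·δb/b)² = (-0.5×0.0178)² = 7.92e-05
δQ/Q = √(0.0397) = 0.199
Q = 877, so δQ = 0.199 × 877 = 175.

877 ± 175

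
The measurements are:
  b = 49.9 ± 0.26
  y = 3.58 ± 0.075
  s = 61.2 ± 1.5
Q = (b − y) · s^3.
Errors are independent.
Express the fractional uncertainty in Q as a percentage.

7.38%

Let u = b − y = 46.3. δu = √(δb² + δy²) = √(0.0676 + 0.00562) = 0.271, so δu/u = 0.00584.
Q is then a monomial in u, s:
δQ/Q = √((δu/u)² + (3·δs/s)²) = √(3.41e-05 + 0.00541) = 0.0738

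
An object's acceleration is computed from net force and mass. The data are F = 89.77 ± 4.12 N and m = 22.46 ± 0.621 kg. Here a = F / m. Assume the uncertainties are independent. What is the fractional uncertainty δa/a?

0.0536

Products/powers → add relative errors in quadrature, weighted by exponent:
  (1·δF/F)² = (1×0.0459)² = 0.00211;  (-1·δm/m)² = (-1×0.0276)² = 0.000764
δa/a = √(0.00287) = 0.0536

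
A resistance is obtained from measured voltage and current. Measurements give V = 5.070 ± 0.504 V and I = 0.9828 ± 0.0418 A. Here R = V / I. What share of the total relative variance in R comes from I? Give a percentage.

15.5%

(δR/R)² = (1·δV/V)² + (-1·δI/I)²
  V term: (1×0.0994)² = 0.00988
  I term: (-1×0.0425)² = 0.00181
Total = 0.0117. Share from I = 0.00181/0.0117 = 0.155.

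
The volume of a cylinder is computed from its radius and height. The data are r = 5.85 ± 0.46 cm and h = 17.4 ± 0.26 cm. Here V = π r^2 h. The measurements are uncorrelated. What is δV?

Each factor contributes (exponent × relative error)² to (δV/V)²:
  (2·δr/r)² = (2×0.0786)² = 0.0247;  (1·δh/h)² = (1×0.0149)² = 0.000223
δV/V = √(0.0250) = 0.158
V = 1870 cm^3, so δV = 0.158 × 1870 = 296 cm^3.

296 cm^3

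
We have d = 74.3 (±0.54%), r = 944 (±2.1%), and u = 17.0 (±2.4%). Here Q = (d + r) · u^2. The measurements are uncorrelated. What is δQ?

Let w = d + r = 1020. δw = √(δd² + δr²) = √(0.161 + 393) = 19.8, so δw/w = 0.0195.
Q is then a monomial in w, u:
δQ/Q = √((δw/w)² + (2·δu/u)²) = √(0.000379 + 0.00230) = 0.0518
Q = 2.94e+05, so δQ = 0.0518 × 2.94e+05 = 15200.

15200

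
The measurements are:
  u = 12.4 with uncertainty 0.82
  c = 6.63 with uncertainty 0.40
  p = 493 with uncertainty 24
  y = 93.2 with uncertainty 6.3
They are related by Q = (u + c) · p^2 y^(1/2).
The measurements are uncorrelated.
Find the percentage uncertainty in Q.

Let w = u + c = 19.0. δw = √(δu² + δc²) = √(0.672 + 0.160) = 0.912, so δw/w = 0.0479.
Q is then a monomial in w, p, y:
δQ/Q = √((δw/w)² + (2·δp/p)² + (½·δy/y)²) = √(0.00230 + 0.00948 + 0.00114) = 0.114

11.4%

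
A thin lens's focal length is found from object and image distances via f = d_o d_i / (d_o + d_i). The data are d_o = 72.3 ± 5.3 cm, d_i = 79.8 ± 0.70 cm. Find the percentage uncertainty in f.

3.87%

∂f/∂d_o = (d_i/(d_o+d_i))² = 0.275;  ∂f/∂d_i = (d_o/(d_o+d_i))² = 0.226
δf = √((∂f/∂d_o · δd_o)² + (∂f/∂d_i · δd_i)²) = √(2.13 + 0.0250) = 1.47 cm
f = 37.9 cm, so δf/f = 1.47/37.9 = 0.0387.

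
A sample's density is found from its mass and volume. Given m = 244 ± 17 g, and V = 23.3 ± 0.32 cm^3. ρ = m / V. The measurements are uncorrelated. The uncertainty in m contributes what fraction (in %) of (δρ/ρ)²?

96.3%

(δρ/ρ)² = (1·δm/m)² + (-1·δV/V)²
  m term: (1×0.0697)² = 0.00485
  V term: (-1×0.0137)² = 0.000189
Total = 0.00504. Share from m = 0.00485/0.00504 = 0.963.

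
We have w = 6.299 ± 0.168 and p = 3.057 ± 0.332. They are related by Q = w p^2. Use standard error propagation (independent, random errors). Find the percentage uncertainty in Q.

21.9%

Each factor contributes (exponent × relative error)² to (δQ/Q)²:
  (1·δw/w)² = (1×0.0267)² = 0.000711;  (2·δp/p)² = (2×0.109)² = 0.0472
δQ/Q = √(0.0479) = 0.219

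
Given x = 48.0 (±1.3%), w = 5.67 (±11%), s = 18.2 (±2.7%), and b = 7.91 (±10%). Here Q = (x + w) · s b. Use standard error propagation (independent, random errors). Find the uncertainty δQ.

Let u = x + w = 53.7. δu = √(δx² + δw²) = √(0.389 + 0.389) = 0.882, so δu/u = 0.0164.
Q is then a monomial in u, s, b:
δQ/Q = √((δu/u)² + (1·δs/s)² + (1·δb/b)²) = √(0.000270 + 0.000729 + 0.0100) = 0.105
Q = 7730, so δQ = 0.105 × 7730 = 810.

810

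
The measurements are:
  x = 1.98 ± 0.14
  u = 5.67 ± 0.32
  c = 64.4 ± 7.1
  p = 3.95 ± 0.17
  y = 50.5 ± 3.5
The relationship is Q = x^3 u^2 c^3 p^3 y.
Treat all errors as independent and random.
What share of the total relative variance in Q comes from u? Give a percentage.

(δQ/Q)² = (3·δx/x)² + (2·δu/u)² + (3·δc/c)² + (3·δp/p)² + (1·δy/y)²
  x term: (3×0.0707)² = 0.0450
  u term: (2×0.0564)² = 0.0127
  c term: (3×0.110)² = 0.109
  p term: (3×0.0430)² = 0.0167
  y term: (1×0.0693)² = 0.00480
Total = 0.189. Share from u = 0.0127/0.189 = 0.0676.

6.76%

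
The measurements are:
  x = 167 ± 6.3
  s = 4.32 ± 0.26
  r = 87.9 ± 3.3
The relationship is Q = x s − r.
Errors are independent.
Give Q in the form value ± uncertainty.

Let p = x·s = 721. δp/p = √((1·δx/x)² + (1·δs/s)²) = √(0.00142 + 0.00362) = 0.0710, so δp = 51.2.
Q = p − r: δQ = √(δp² + δr²) = √(2630 + 10.9) = 51.4
Q = 634.

634 ± 51.4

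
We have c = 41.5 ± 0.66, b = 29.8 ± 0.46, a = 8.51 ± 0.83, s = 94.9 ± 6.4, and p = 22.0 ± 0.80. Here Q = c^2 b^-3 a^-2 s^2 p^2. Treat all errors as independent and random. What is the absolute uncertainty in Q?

Products/powers → add relative errors in quadrature, weighted by exponent:
  (2·δc/c)² = (2×0.0159)² = 0.00101;  (-3·δb/b)² = (-3×0.0154)² = 0.00214;  (-2·δa/a)² = (-2×0.0975)² = 0.0381;  (2·δs/s)² = (2×0.0674)² = 0.0182;  (2·δp/p)² = (2×0.0364)² = 0.00529
δQ/Q = √(0.0647) = 0.254
Q = 3920, so δQ = 0.254 × 3920 = 996.

996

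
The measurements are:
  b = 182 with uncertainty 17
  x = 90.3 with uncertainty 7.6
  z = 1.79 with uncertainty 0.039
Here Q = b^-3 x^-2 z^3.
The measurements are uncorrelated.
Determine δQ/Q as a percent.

33.3%

Q is a product of powers, so relative uncertainties combine in quadrature:
  (-3·δb/b)² = (-3×0.0934)² = 0.0785;  (-2·δx/x)² = (-2×0.0842)² = 0.0283;  (3·δz/z)² = (3×0.0218)² = 0.00427
δQ/Q = √(0.111) = 0.333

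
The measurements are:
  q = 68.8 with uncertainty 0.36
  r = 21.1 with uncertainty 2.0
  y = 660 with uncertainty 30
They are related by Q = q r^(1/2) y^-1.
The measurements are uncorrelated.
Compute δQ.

0.0315

Q is a product of powers, so relative uncertainties combine in quadrature:
  (1·δq/q)² = (1×0.00523)² = 2.74e-05;  (½·δr/r)² = (0.5×0.0948)² = 0.00225;  (-1·δy/y)² = (-1×0.0455)² = 0.00207
δQ/Q = √(0.00434) = 0.0659
Q = 0.479, so δQ = 0.0659 × 0.479 = 0.0315.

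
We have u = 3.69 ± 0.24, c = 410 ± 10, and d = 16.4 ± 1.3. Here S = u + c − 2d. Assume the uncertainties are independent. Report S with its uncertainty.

Absolute uncertainties add in quadrature for a linear combination:
  (δu)² = 0.0576;  (δc)² = 100;  (2·δd)² = 6.76
δS = √(107) = 10.3
S = 381.

381 ± 10.3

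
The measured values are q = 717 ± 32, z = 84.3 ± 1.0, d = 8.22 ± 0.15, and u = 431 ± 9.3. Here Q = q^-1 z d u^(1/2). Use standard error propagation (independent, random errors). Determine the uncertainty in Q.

Each factor contributes (exponent × relative error)² to (δQ/Q)²:
  (-1·δq/q)² = (-1×0.0446)² = 0.00199;  (1·δz/z)² = (1×0.0119)² = 0.000141;  (1·δd/d)² = (1×0.0182)² = 0.000333;  (½·δu/u)² = (0.5×0.0216)² = 0.000116
δQ/Q = √(0.00258) = 0.0508
Q = 20.1, so δQ = 0.0508 × 20.1 = 1.02.

1.02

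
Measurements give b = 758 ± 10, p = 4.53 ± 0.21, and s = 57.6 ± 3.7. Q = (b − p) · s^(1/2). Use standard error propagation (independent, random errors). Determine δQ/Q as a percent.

Let u = b − p = 753. δu = √(δb² + δp²) = √(100 + 0.0441) = 10.0, so δu/u = 0.0133.
Q is then a monomial in u, s:
δQ/Q = √((δu/u)² + (½·δs/s)²) = √(0.000176 + 0.00103) = 0.0348

3.48%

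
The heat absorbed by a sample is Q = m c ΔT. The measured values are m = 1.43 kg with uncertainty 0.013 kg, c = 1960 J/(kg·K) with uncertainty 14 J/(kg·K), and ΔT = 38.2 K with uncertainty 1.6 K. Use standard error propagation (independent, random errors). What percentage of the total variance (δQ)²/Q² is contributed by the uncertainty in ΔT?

(δQ/Q)² = (1·δm/m)² + (1·δc/c)² + (1·δΔT/ΔT)²
  m term: (1×0.00909)² = 8.26e-05
  c term: (1×0.00714)² = 5.1e-05
  ΔT term: (1×0.0419)² = 0.00175
Total = 0.00189. Share from ΔT = 0.00175/0.00189 = 0.929.

92.9%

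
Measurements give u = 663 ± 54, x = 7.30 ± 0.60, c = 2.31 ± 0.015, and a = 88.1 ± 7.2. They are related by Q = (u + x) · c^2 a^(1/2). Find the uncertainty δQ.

Let w = u + x = 670. δw = √(δu² + δx²) = √(2920 + 0.360) = 54.0, so δw/w = 0.0806.
Q is then a monomial in w, c, a:
δQ/Q = √((δw/w)² + (2·δc/c)² + (½·δa/a)²) = √(0.00649 + 0.000169 + 0.00167) = 0.0913
Q = 33600, so δQ = 0.0913 × 33600 = 3060.

3060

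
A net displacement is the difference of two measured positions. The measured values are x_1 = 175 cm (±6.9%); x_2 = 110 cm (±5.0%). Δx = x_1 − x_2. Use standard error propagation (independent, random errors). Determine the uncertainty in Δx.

For a sum/difference, combine absolute errors in quadrature:
  (δx_1)² = 146;  (δx_2)² = 30.2
δΔx = √(176) = 13.3 cm

13.3 cm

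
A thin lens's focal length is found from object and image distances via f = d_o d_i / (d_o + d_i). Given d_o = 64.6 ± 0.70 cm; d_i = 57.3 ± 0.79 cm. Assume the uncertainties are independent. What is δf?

∂f/∂d_o = (d_i/(d_o+d_i))² = 0.221;  ∂f/∂d_i = (d_o/(d_o+d_i))² = 0.281
δf = √((∂f/∂d_o · δd_o)² + (∂f/∂d_i · δd_i)²) = √(0.0239 + 0.0492) = 0.270 cm

0.270 cm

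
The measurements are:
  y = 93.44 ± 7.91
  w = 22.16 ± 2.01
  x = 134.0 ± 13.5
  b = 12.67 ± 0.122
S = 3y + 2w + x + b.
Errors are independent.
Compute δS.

27.6

Absolute uncertainties add in quadrature for a linear combination:
  (3·δy)² = 563;  (2·δw)² = 16.2;  (δx)² = 182;  (δb)² = 0.0149
δS = √(762) = 27.6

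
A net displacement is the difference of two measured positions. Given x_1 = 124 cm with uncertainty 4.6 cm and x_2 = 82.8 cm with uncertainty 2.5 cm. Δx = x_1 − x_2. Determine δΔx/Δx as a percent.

Each term contributes (cᵢ δxᵢ)² to (δΔx)²:
  (δx_1)² = 21.2;  (δx_2)² = 6.25
δΔx = √(27.4) = 5.24 cm
Δx = 41.2 cm, so δΔx/Δx = 5.24/41.2 = 0.127.

12.7%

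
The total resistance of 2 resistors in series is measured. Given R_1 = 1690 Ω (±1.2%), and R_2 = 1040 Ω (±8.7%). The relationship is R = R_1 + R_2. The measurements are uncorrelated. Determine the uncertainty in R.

Absolute uncertainties add in quadrature for a linear combination:
  (δR_1)² = 411;  (δR_2)² = 8190
δR = √(8600) = 92.7 Ω

92.7 Ω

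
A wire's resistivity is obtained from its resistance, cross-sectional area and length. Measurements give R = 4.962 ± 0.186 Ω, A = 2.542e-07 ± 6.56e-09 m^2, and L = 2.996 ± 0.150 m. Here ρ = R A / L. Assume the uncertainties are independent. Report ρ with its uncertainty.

Since ρ is a product/quotient, work with relative uncertainties:
  (1·δR/R)² = (1×0.0375)² = 0.00141;  (1·δA/A)² = (1×0.0258)² = 0.000666;  (-1·δL/L)² = (-1×0.0501)² = 0.00251
δρ/ρ = √(0.00458) = 0.0677
ρ = 4.21e-07 Ω·m, so δρ = 0.0677 × 4.21e-07 = 2.85e-08 Ω·m.

(4.210 ± 0.285) × 10^-7 Ω·m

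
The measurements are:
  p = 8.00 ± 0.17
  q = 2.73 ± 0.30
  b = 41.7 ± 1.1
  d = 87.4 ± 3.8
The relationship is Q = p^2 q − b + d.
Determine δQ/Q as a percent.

Let w = p^2·q = 175. δw/w = √((2·δp/p)² + (1·δq/q)²) = √(0.00181 + 0.0121) = 0.118, so δw = 20.6.
Q = w − b + d: δQ = √(δw² + δb² + δd²) = √(424 + 1.21 + 14.4) = 21.0
Q = 220, so δQ/Q = 21.0/220 = 0.0951.

9.51%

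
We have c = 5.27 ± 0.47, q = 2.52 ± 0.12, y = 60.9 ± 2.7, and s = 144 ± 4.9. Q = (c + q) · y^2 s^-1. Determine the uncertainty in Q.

22.8

Let u = c + q = 7.79. δu = √(δc² + δq²) = √(0.221 + 0.0144) = 0.485, so δu/u = 0.0623.
Q is then a monomial in u, y, s:
δQ/Q = √((δu/u)² + (2·δy/y)² + (-1·δs/s)²) = √(0.00388 + 0.00786 + 0.00116) = 0.114
Q = 201, so δQ = 0.114 × 201 = 22.8.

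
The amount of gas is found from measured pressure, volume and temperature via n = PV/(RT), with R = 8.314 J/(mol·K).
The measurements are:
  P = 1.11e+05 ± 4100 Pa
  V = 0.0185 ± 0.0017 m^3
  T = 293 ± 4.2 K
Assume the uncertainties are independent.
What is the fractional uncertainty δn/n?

0.100

For a monomial n ∝ P, V, T^-1, fractional errors add in quadrature:
  (1·δP/P)² = (1×0.0369)² = 0.00136;  (1·δV/V)² = (1×0.0919)² = 0.00844;  (-1·δT/T)² = (-1×0.0143)² = 0.000205
δn/n = √(0.0100) = 0.100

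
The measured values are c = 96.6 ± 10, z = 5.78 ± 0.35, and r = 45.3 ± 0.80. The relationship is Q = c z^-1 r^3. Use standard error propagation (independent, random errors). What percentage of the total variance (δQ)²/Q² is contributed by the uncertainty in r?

(δQ/Q)² = (1·δc/c)² + (-1·δz/z)² + (3·δr/r)²
  c term: (1×0.104)² = 0.0107
  z term: (-1×0.0606)² = 0.00367
  r term: (3×0.0177)² = 0.00281
Total = 0.0172. Share from r = 0.00281/0.0172 = 0.163.

16.3%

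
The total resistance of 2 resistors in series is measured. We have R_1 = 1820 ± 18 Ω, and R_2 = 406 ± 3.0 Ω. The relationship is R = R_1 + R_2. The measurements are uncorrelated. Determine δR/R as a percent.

For a sum/difference, combine absolute errors in quadrature:
  (δR_1)² = 324;  (δR_2)² = 9.00
δR = √(333) = 18.2 Ω
R = 2230 Ω, so δR/R = 18.2/2230 = 0.00820.

0.820%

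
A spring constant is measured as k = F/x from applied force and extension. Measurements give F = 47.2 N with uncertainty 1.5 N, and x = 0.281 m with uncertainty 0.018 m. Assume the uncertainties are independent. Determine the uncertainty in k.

Since k is a product/quotient, work with relative uncertainties:
  (1·δF/F)² = (1×0.0318)² = 0.00101;  (-1·δx/x)² = (-1×0.0641)² = 0.00410
δk/k = √(0.00511) = 0.0715
k = 168 N/m, so δk = 0.0715 × 168 = 12.0 N/m.

12.0 N/m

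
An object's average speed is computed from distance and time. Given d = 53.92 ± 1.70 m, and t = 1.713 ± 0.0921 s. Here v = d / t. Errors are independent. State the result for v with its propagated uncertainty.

31.48 ± 1.96 m/s

Relative error in a monomial: (δv/v)² = Σ (nᵢ · δxᵢ/xᵢ)².
  (1·δd/d)² = (1×0.0315)² = 0.000994;  (-1·δt/t)² = (-1×0.0538)² = 0.00289
δv/v = √(0.00388) = 0.0623
v = 31.48 m/s, so δv = 0.0623 × 31.48 = 1.96 m/s.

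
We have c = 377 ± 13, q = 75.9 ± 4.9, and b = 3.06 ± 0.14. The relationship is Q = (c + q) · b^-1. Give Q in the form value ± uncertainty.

148 ± 8.15

Let u = c + q = 453. δu = √(δc² + δq²) = √(169 + 24.0) = 13.9, so δu/u = 0.0307.
Q is then a monomial in u, b:
δQ/Q = √((δu/u)² + (-1·δb/b)²) = √(0.000941 + 0.00209) = 0.0551
Q = 148, so δQ = 0.0551 × 148 = 8.15.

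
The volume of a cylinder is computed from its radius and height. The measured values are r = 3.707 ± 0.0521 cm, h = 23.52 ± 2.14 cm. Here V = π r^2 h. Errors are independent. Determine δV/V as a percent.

9.52%

Products/powers → add relative errors in quadrature, weighted by exponent:
  (2·δr/r)² = (2×0.0141)² = 0.000790;  (1·δh/h)² = (1×0.0910)² = 0.00828
δV/V = √(0.00907) = 0.0952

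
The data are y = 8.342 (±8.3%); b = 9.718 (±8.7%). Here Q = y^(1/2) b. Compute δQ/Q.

Products/powers → add relative errors in quadrature, weighted by exponent:
  (½·δy/y)² = (0.5×0.0830)² = 0.00172;  (1·δb/b)² = (1×0.0870)² = 0.00757
δQ/Q = √(0.00929) = 0.0964

0.0964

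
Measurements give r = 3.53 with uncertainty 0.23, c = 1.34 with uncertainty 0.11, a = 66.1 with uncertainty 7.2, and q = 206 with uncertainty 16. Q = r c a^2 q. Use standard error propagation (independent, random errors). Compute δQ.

1.08e+06

Relative error in a monomial: (δQ/Q)² = Σ (nᵢ · δxᵢ/xᵢ)².
  (1·δr/r)² = (1×0.0652)² = 0.00425;  (1·δc/c)² = (1×0.0821)² = 0.00674;  (2·δa/a)² = (2×0.109)² = 0.0475;  (1·δq/q)² = (1×0.0777)² = 0.00603
δQ/Q = √(0.0645) = 0.254
Q = 4.26e+06, so δQ = 0.254 × 4.26e+06 = 1.08e+06.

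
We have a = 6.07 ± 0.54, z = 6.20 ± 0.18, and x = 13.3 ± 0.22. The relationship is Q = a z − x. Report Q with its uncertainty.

Let p = a·z = 37.6. δp/p = √((1·δa/a)² + (1·δz/z)²) = √(0.00791 + 0.000843) = 0.0936, so δp = 3.52.
Q = p − x: δQ = √(δp² + δx²) = √(12.4 + 0.0484) = 3.53
Q = 24.3.

24.3 ± 3.53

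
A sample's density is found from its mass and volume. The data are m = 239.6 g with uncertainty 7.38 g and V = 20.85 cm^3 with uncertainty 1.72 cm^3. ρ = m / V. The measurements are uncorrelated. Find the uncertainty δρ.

1.01 g/cm^3

Relative error in a monomial: (δρ/ρ)² = Σ (nᵢ · δxᵢ/xᵢ)².
  (1·δm/m)² = (1×0.0308)² = 0.000949;  (-1·δV/V)² = (-1×0.0825)² = 0.00681
δρ/ρ = √(0.00775) = 0.0881
ρ = 11.49 g/cm^3, so δρ = 0.0881 × 11.49 = 1.01 g/cm^3.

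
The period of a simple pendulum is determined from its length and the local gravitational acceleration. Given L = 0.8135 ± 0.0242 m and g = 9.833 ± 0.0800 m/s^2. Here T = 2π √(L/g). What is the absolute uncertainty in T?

Products/powers → add relative errors in quadrature, weighted by exponent:
  (½·δL/L)² = (0.5×0.0297)² = 0.000221;  (−½·δg/g)² = (-0.5×0.00814)² = 1.65e-05
δT/T = √(0.000238) = 0.0154
T = 1.807 s, so δT = 0.0154 × 1.807 = 0.0279 s.

0.0279 s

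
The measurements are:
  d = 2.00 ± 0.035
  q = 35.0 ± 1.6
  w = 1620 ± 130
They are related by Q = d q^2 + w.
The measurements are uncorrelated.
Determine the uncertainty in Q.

263

Let p = d·q^2 = 2450. δp/p = √((1·δd/d)² + (2·δq/q)²) = √(0.000306 + 0.00836) = 0.0931, so δp = 228.
Q = p + w: δQ = √(δp² + δw²) = √(52000 + 16900) = 263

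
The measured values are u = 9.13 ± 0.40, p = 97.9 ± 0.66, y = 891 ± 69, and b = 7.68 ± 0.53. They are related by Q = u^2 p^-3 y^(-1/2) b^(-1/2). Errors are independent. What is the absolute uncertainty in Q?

1.11e-07

Since Q is a product/quotient, work with relative uncertainties:
  (2·δu/u)² = (2×0.0438)² = 0.00768;  (-3·δp/p)² = (-3×0.00674)² = 0.000409;  (−½·δy/y)² = (-0.5×0.0774)² = 0.00150;  (−½·δb/b)² = (-0.5×0.0690)² = 0.00119
δQ/Q = √(0.0108) = 0.104
Q = 1.07e-06, so δQ = 0.104 × 1.07e-06 = 1.11e-07.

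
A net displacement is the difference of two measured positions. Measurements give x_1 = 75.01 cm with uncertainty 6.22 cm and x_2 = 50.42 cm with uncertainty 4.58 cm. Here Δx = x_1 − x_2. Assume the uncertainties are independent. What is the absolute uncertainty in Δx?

7.72 cm

Δx is a linear combination, so absolute uncertainties add in quadrature:
  (δx_1)² = 38.7;  (δx_2)² = 21.0
δΔx = √(59.7) = 7.72 cm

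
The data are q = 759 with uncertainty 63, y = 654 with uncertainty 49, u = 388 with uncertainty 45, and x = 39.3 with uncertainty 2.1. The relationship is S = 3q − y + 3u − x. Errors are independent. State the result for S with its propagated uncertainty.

Each term contributes (cᵢ δxᵢ)² to (δS)²:
  (3·δq)² = 35700;  (δy)² = 2400;  (3·δu)² = 18200;  (δx)² = 4.41
δS = √(56400) = 237
S = 2750.

2750 ± 237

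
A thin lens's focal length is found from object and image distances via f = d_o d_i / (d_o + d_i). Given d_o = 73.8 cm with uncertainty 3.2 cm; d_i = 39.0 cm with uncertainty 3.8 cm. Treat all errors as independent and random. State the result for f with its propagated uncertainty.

∂f/∂d_o = (d_i/(d_o+d_i))² = 0.120;  ∂f/∂d_i = (d_o/(d_o+d_i))² = 0.428
δf = √((∂f/∂d_o · δd_o)² + (∂f/∂d_i · δd_i)²) = √(0.146 + 2.65) = 1.67 cm
f = 25.5 cm.

25.5 ± 1.67 cm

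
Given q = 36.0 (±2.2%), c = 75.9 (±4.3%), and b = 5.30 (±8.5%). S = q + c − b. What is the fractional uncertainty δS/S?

0.0318

Each term contributes (cᵢ δxᵢ)² to (δS)²:
  (δq)² = 0.627;  (δc)² = 10.7;  (δb)² = 0.203
δS = √(11.5) = 3.39
S = 107, so δS/S = 3.39/107 = 0.0318.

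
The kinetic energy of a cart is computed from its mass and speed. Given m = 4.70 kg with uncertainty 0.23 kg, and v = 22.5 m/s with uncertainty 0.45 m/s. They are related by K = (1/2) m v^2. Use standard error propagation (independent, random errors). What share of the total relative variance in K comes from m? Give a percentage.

(δK/K)² = (1·δm/m)² + (2·δv/v)²
  m term: (1×0.0489)² = 0.00239
  v term: (2×0.0200)² = 0.00160
Total = 0.00399. Share from m = 0.00239/0.00399 = 0.599.

59.9%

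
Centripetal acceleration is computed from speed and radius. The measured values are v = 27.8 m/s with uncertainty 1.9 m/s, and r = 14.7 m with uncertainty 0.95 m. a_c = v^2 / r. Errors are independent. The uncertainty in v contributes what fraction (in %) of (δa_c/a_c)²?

81.7%

(δa_c/a_c)² = (2·δv/v)² + (-1·δr/r)²
  v term: (2×0.0683)² = 0.0187
  r term: (-1×0.0646)² = 0.00418
Total = 0.0229. Share from v = 0.0187/0.0229 = 0.817.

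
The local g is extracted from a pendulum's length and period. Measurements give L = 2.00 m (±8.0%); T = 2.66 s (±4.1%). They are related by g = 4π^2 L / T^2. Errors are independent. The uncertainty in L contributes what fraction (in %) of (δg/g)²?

48.8%

(δg/g)² = (1·δL/L)² + (-2·δT/T)²
  L term: (1×0.0800)² = 0.00640
  T term: (-2×0.0410)² = 0.00672
Total = 0.0131. Share from L = 0.00640/0.0131 = 0.488.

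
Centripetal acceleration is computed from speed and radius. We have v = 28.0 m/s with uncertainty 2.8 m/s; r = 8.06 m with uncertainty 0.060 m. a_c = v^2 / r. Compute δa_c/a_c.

Products/powers → add relative errors in quadrature, weighted by exponent:
  (2·δv/v)² = (2×0.100)² = 0.0400;  (-1·δr/r)² = (-1×0.00744)² = 5.54e-05
δa_c/a_c = √(0.0401) = 0.200

0.200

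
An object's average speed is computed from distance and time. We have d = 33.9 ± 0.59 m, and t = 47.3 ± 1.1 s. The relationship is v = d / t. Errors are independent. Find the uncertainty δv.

Each factor contributes (exponent × relative error)² to (δv/v)²:
  (1·δd/d)² = (1×0.0174)² = 0.000303;  (-1·δt/t)² = (-1×0.0233)² = 0.000541
δv/v = √(0.000844) = 0.0290
v = 0.717 m/s, so δv = 0.0290 × 0.717 = 0.0208 m/s.

0.0208 m/s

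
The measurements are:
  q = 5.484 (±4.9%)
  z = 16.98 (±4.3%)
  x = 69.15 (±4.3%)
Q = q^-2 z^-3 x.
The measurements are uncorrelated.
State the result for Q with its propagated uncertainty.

(4.697 ± 0.787) × 10^-4

Each factor contributes (exponent × relative error)² to (δQ/Q)²:
  (-2·δq/q)² = (-2×0.0490)² = 0.00960;  (-3·δz/z)² = (-3×0.0430)² = 0.0166;  (1·δx/x)² = (1×0.0430)² = 0.00185
δQ/Q = √(0.0281) = 0.168
Q = 0.0004697, so δQ = 0.168 × 0.0004697 = 7.87e-05.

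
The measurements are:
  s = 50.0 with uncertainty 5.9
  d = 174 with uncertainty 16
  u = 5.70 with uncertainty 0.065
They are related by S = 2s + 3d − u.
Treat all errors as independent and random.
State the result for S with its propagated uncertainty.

616 ± 49.4

Each term contributes (cᵢ δxᵢ)² to (δS)²:
  (2·δs)² = 139;  (3·δd)² = 2300;  (δu)² = 0.00423
δS = √(2440) = 49.4
S = 616.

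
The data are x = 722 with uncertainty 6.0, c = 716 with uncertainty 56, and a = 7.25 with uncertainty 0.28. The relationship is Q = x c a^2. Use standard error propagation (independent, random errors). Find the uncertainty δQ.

Relative error in a monomial: (δQ/Q)² = Σ (nᵢ · δxᵢ/xᵢ)².
  (1·δx/x)² = (1×0.00831)² = 6.91e-05;  (1·δc/c)² = (1×0.0782)² = 0.00612;  (2·δa/a)² = (2×0.0386)² = 0.00597
δQ/Q = √(0.0122) = 0.110
Q = 2.72e+07, so δQ = 0.110 × 2.72e+07 = 3e+06.

3e+06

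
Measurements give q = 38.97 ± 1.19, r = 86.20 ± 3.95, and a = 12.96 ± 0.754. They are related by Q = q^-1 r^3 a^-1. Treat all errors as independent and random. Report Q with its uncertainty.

1268 ± 193

Relative error in a monomial: (δQ/Q)² = Σ (nᵢ · δxᵢ/xᵢ)².
  (-1·δq/q)² = (-1×0.0305)² = 0.000932;  (3·δr/r)² = (3×0.0458)² = 0.0189;  (-1·δa/a)² = (-1×0.0582)² = 0.00338
δQ/Q = √(0.0232) = 0.152
Q = 1268, so δQ = 0.152 × 1268 = 193.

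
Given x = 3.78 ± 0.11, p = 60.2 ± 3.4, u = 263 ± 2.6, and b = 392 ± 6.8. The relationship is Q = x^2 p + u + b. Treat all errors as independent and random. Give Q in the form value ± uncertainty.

1520 ± 70.1

Let w = x^2·p = 860. δw/w = √((2·δx/x)² + (1·δp/p)²) = √(0.00339 + 0.00319) = 0.0811, so δw = 69.8.
Q = w + u + b: δQ = √(δw² + δu² + δb²) = √(4870 + 6.76 + 46.2) = 70.1
Q = 1520.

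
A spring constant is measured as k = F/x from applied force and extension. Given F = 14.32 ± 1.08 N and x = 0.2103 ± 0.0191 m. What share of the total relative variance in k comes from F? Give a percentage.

40.8%

(δk/k)² = (1·δF/F)² + (-1·δx/x)²
  F term: (1×0.0754)² = 0.00569
  x term: (-1×0.0908)² = 0.00825
Total = 0.0139. Share from F = 0.00569/0.0139 = 0.408.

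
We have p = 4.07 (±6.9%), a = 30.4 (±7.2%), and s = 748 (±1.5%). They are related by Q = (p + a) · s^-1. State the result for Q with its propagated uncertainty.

Let u = p + a = 34.5. δu = √(δp² + δa²) = √(0.0789 + 4.79) = 2.21, so δu/u = 0.0640.
Q is then a monomial in u, s:
δQ/Q = √((δu/u)² + (-1·δs/s)²) = √(0.00410 + 0.000225) = 0.0658
Q = 0.0461, so δQ = 0.0658 × 0.0461 = 0.00303.

0.0461 ± 0.00303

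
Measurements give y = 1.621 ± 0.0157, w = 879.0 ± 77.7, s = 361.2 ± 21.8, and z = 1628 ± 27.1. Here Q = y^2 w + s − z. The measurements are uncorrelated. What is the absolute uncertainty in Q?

212

Let p = y^2·w = 2310. δp/p = √((2·δy/y)² + (1·δw/w)²) = √(0.000375 + 0.00781) = 0.0905, so δp = 209.
Q = p + s − z: δQ = √(δp² + δs² + δz²) = √(43700 + 475 + 734) = 212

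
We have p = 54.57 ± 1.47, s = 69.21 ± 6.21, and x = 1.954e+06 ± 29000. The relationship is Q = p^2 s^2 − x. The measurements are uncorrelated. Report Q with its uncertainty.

(1.231 ± 0.267) × 10^7

Let w = p^2·s^2 = 1.426e+07. δw/w = √((2·δp/p)² + (2·δs/s)²) = √(0.00290 + 0.0322) = 0.187, so δw = 2.67e+06.
Q = w − x: δQ = √(δw² + δx²) = √(7.14e+12 + 8.41e+08) = 2.67e+06
Q = 1.231e+07.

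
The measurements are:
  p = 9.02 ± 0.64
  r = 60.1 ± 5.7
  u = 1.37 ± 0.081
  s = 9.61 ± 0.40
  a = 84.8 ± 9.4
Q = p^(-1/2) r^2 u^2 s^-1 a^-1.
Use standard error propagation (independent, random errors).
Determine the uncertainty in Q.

Each factor contributes (exponent × relative error)² to (δQ/Q)²:
  (−½·δp/p)² = (-0.5×0.0710)² = 0.00126;  (2·δr/r)² = (2×0.0948)² = 0.0360;  (2·δu/u)² = (2×0.0591)² = 0.0140;  (-1·δs/s)² = (-1×0.0416)² = 0.00173;  (-1·δa/a)² = (-1×0.111)² = 0.0123
δQ/Q = √(0.0652) = 0.255
Q = 2.77, so δQ = 0.255 × 2.77 = 0.708.

0.708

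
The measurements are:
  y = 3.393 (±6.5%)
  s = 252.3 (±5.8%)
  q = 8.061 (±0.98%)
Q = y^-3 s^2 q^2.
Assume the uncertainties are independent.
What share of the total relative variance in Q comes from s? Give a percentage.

25.9%

(δQ/Q)² = (-3·δy/y)² + (2·δs/s)² + (2·δq/q)²
  y term: (-3×0.0650)² = 0.0380
  s term: (2×0.0580)² = 0.0135
  q term: (2×0.00980)² = 0.000384
Total = 0.0519. Share from s = 0.0135/0.0519 = 0.259.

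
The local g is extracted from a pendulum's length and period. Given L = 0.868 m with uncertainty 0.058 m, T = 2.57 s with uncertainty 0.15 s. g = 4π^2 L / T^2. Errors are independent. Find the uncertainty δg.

0.698 m/s^2

g is a product of powers, so relative uncertainties combine in quadrature:
  (1·δL/L)² = (1×0.0668)² = 0.00446;  (-2·δT/T)² = (-2×0.0584)² = 0.0136
δg/g = √(0.0181) = 0.135
g = 5.19 m/s^2, so δg = 0.135 × 5.19 = 0.698 m/s^2.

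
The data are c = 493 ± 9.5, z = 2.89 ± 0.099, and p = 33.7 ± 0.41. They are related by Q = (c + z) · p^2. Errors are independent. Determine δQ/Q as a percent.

3.10%

Let u = c + z = 496. δu = √(δc² + δz²) = √(90.2 + 0.00980) = 9.50, so δu/u = 0.0192.
Q is then a monomial in u, p:
δQ/Q = √((δu/u)² + (2·δp/p)²) = √(0.000367 + 0.000592) = 0.0310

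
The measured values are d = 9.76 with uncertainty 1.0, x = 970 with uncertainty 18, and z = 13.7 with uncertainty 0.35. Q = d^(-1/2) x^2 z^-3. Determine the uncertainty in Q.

Each factor contributes (exponent × relative error)² to (δQ/Q)²:
  (−½·δd/d)² = (-0.5×0.102)² = 0.00262;  (2·δx/x)² = (2×0.0186)² = 0.00138;  (-3·δz/z)² = (-3×0.0255)² = 0.00587
δQ/Q = √(0.00988) = 0.0994
Q = 117, so δQ = 0.0994 × 117 = 11.6.

11.6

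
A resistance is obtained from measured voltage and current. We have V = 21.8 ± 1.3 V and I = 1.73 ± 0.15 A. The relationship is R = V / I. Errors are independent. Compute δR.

For a monomial R ∝ V, I^-1, fractional errors add in quadrature:
  (1·δV/V)² = (1×0.0596)² = 0.00356;  (-1·δI/I)² = (-1×0.0867)² = 0.00752
δR/R = √(0.0111) = 0.105
R = 12.6 Ω, so δR = 0.105 × 12.6 = 1.33 Ω.

1.33 Ω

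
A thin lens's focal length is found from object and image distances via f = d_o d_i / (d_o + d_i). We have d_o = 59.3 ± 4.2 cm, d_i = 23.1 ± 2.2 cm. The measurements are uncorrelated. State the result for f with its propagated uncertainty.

∂f/∂d_o = (d_i/(d_o+d_i))² = 0.0786;  ∂f/∂d_i = (d_o/(d_o+d_i))² = 0.518
δf = √((∂f/∂d_o · δd_o)² + (∂f/∂d_i · δd_i)²) = √(0.109 + 1.30) = 1.19 cm
f = 16.6 cm.

16.6 ± 1.19 cm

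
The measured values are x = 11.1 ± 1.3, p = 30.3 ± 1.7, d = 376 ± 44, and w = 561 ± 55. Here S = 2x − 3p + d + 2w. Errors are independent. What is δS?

Each term contributes (cᵢ δxᵢ)² to (δS)²:
  (2·δx)² = 6.76;  (3·δp)² = 26.0;  (δd)² = 1940;  (2·δw)² = 12100
δS = √(14100) = 119

119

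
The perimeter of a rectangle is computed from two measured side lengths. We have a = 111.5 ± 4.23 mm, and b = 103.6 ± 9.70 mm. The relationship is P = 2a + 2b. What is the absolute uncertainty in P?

Each term contributes (cᵢ δxᵢ)² to (δP)²:
  (2·δa)² = 71.6;  (2·δb)² = 376
δP = √(448) = 21.2 mm

21.2 mm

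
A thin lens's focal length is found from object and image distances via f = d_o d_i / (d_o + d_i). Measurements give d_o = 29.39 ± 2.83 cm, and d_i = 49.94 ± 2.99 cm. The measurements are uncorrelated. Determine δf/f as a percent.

6.45%

∂f/∂d_o = (d_i/(d_o+d_i))² = 0.396;  ∂f/∂d_i = (d_o/(d_o+d_i))² = 0.137
δf = √((∂f/∂d_o · δd_o)² + (∂f/∂d_i · δd_i)²) = √(1.26 + 0.168) = 1.19 cm
f = 18.50 cm, so δf/f = 1.19/18.50 = 0.0645.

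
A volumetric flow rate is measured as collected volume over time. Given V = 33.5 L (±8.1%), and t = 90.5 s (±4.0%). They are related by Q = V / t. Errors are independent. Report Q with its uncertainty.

0.370 ± 0.0334 L/s

Relative error in a monomial: (δQ/Q)² = Σ (nᵢ · δxᵢ/xᵢ)².
  (1·δV/V)² = (1×0.0810)² = 0.00656;  (-1·δt/t)² = (-1×0.0400)² = 0.00160
δQ/Q = √(0.00816) = 0.0903
Q = 0.370 L/s, so δQ = 0.0903 × 0.370 = 0.0334 L/s.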